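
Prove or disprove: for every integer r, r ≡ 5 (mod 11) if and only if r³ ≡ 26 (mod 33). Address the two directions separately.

Only the converse holds.

(→) This fails: take r = 16. Then 16 ≡ 5 (mod 11), but 16³ = 4096 ≡ 4 (mod 33), not 26.

(←) Conversely, the residues r modulo 33 with r³ ≡ 26 (mod 33) are exactly {5}, and each is ≡ 5 (mod 11).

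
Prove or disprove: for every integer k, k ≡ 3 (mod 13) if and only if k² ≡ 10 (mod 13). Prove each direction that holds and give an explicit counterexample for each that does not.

(⇒) This fails: take k = 3. Then 3 ≡ 3 (mod 13), but 3² = 9 ≡ 9 (mod 13), not 10.

(⇐) This fails: take k = 6. Then 6² = 36 ≡ 10 (mod 13), yet 6 ≡ 6 (mod 13), not 3.

Neither direction holds.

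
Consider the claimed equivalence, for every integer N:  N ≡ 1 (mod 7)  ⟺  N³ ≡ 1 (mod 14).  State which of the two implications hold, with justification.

(⇒) fails and (⇐) fails.

[⇒] This fails: take N = 8. Then 8 ≡ 1 (mod 7), but 8³ = 512 ≡ 8 (mod 14), not 1.

[⇐] This fails: take N = 9. Then 9³ = 729 ≡ 1 (mod 14), yet 9 ≡ 2 (mod 7), not 1.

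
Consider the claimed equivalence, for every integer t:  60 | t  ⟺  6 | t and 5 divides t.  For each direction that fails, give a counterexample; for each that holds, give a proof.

(⇒) holds; (⇐) fails.

(⟹) If 60 ∣ t, write t = 60q. Since 60 = 10·6, t = 6·(10q), so 6 ∣ t; and since 60 = 12·5, t = 5·(12q), so 5 ∣ t.

(⟸) This fails: take t = 30. Both 6 ∣ 30 and 5 ∣ 30, yet 30 is not a multiple of 60 (since 30 = 0·60 + 30), so 60 ∤ 30.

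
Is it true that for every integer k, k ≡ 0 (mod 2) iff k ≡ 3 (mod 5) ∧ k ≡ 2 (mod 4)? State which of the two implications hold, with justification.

[⇒] This fails: k = 0 gives 0 ≡ 0 (mod 2) but 0 ≡ 0 (mod 5), so the conjunction on the right does not hold.

[⇐] Conversely, if k ≡ 3 (mod 5) and k ≡ 2 (mod 4), then by the Chinese remainder theorem k ≡ 18 (mod 20). Since 18 ≡ 0 (mod 2) and 2 ∣ 20, we get k ≡ 0 (mod 2).

Only the reverse direction holds.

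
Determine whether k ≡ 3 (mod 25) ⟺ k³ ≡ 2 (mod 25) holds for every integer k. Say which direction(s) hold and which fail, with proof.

(→) Suppose k ≡ 3 (mod 25). Write k = 25j + 3. Then (25j + 3)³ = 15625j³ + 5625j² + 675j + 27 = 25(625j³ + 225j² + 27j + 1) + 2, so k³ ≡ 2 (mod 25).

(←) Conversely, suppose k³ ≡ 2 (mod 25). The only residue r in {0, …, 24} with r³ ≡ 2 (mod 25) is r = 3, so k ≡ 3 (mod 25).

Both implications hold.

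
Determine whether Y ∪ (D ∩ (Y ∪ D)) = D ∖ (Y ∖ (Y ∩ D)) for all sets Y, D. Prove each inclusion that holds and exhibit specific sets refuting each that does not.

(⊆) This inclusion fails. Take Y = {1}, D = ∅; then 1 ∈ Y ∪ (D ∩ (Y ∪ D)) but 1 ∉ D ∖ (Y ∖ (Y ∩ D)).

(⊇) Let x ∈ D ∖ (Y ∖ (Y ∩ D)). Then either x ∈ D and x ∉ Y; or x ∈ Y ∩ D. In each case x ∈ Y ∪ (D ∩ (Y ∪ D)), so D ∖ (Y ∖ (Y ∩ D)) ⊆ Y ∪ (D ∩ (Y ∪ D)).

The sets are not equal: only the reverse inclusion holds.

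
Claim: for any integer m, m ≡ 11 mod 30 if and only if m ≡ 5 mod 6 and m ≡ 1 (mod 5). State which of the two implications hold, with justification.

(⇒) Suppose m ≡ 11 (mod 30); write m = 30j + 11. Since 6 ∣ 30, reducing mod 6 gives m ≡ 11 ≡ 5 (mod 6); since 5 ∣ 30, reducing mod 5 gives m ≡ 11 ≡ 1 (mod 5).

(⇐) Conversely, if m ≡ 5 (mod 6) and m ≡ 1 (mod 5), then by the Chinese remainder theorem m ≡ 11 (mod 30). This is exactly m ≡ 11 (mod 30).

Both directions hold; the statement is true.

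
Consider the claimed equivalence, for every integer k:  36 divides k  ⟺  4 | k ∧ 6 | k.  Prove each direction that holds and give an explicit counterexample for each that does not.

Converse. This fails: take k = 12. Both 4 ∣ 12 and 6 ∣ 12, yet 12 is not a multiple of 36 (since 12 = 0·36 + 12), so 36 ∤ 12.

Forward direction. If 36 ∣ k, write k = 36q. Since 36 = 9·4, k = 4·(9q), so 4 ∣ k; and since 36 = 6·6, k = 6·(6q), so 6 ∣ k.

The forward direction holds; the converse fails.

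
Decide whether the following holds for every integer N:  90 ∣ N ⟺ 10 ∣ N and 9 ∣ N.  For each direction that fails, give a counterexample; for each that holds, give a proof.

Both implications hold.

[⇒] If 90 ∣ N, write N = 90q. Since 90 = 9·10, N = 10·(9q), so 10 ∣ N; and since 90 = 10·9, N = 9·(10q), so 9 ∣ N.

[⇐] Suppose 10 ∣ N and 9 ∣ N. Any common multiple of 10 and 9 is a multiple of their lcm; here gcd(10, 9) = 1, so lcm(10, 9) = 10·9 = 90, so 90 ∣ N.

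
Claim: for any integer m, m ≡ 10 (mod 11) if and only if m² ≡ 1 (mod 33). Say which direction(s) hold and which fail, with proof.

[⇒] This fails: take m = 21. Then 21 ≡ 10 (mod 11), but 21² = 441 ≡ 12 (mod 33), not 1.

[⇐] This fails: take m = 1. Then 1² = 1 ≡ 1 (mod 33), yet 1 ≡ 1 (mod 11), not 10.

Both directions fail.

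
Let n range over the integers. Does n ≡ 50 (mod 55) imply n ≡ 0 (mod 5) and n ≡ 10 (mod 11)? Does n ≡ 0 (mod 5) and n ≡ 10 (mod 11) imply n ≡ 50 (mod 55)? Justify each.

[⇒] This fails: n = 50 gives 50 ≡ 50 (mod 55) but 50 ≡ 6 (mod 11), so the conjunction on the right does not hold.

[⇐] This fails: n = 10 satisfies both congruences on the right (10 ≡ 0 mod 5 and 10 ≡ 10 mod 11) yet 10 ≡ 10 (mod 55), not 50.

Neither direction holds.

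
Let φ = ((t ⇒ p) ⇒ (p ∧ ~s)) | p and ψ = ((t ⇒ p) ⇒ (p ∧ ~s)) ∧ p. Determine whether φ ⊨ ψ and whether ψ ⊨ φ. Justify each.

(⇒) This fails. Under t = T, p = F, s = F, the left side is true but the right side is false.

(⇐) Assume the antecedent. If t is true, ((t ⇒ p) ⇒ (p ∧ ~s)) | p reduces to true regardless of the other variables. If t is false, the antecedent forces (t = F, p = T, s = F), and ((t ⇒ p) ⇒ (p ∧ ~s)) | p holds there. Either way ((t ⇒ p) ⇒ (p ∧ ~s)) | p holds.

Only the converse holds.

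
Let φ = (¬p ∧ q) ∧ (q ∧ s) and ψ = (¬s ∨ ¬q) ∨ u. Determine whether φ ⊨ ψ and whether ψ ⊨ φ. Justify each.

Both directions fail.

Forward direction. This fails. Under s = T, p = F, u = F, q = T, the left side is true but the right side is false.

Converse. This fails. Under s = F, p = F, u = F, q = F, the left side is false but the right side is true.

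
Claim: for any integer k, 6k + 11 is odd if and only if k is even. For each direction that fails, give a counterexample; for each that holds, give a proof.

Only the converse holds.

(→) This fails: take k = 1. Then 6k + 11 = 17, which is odd, yet k = 1 is odd, not even.

(←) Suppose k is even. Since 6 is even, 6k is even for every k, so 6k + 11 has the same parity as 11, which is odd. Hence 6k + 11 is odd.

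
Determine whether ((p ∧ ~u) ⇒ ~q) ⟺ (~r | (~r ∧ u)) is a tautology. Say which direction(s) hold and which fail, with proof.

Neither direction holds.

[⇒] This fails. Under p = F, r = T, u = F, q = F, the left side is true but the right side is false.

[⇐] This fails. Under p = T, r = F, u = F, q = T, the left side is false but the right side is true.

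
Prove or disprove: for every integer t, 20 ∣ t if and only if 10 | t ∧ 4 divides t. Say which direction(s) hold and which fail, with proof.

(⇒) If 20 ∣ t, write t = 20q. Since 20 = 2·10, t = 10·(2q), so 10 ∣ t; and since 20 = 5·4, t = 4·(5q), so 4 ∣ t.

(⇐) Suppose 10 ∣ t and 4 ∣ t. Any common multiple of 10 and 4 is a multiple of their lcm; here lcm(10, 4) = 10·4/gcd(10, 4) = 40/2 = 20, so 20 ∣ t.

Equivalent; both directions hold.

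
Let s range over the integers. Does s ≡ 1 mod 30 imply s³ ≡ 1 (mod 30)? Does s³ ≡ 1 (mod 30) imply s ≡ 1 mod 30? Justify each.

Both directions hold; the statement is true.

[⇒] Suppose s ≡ 1 mod 30. Write s = 30j + 1. Then (30j + 1)³ = 27000j³ + 2700j² + 90j + 1 = 30(900j³ + 90j² + 3j) + 1, so s³ ≡ 1 (mod 30).

[⇐] Conversely, suppose s³ ≡ 1 (mod 30). The only residue r in {0, …, 29} with r³ ≡ 1 (mod 30) is r = 1, so s ≡ 1 (mod 30).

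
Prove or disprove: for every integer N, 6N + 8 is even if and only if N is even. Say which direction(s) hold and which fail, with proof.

The forward direction fails; the converse holds.

(⟹) This fails: take N = 7. Then 6N + 8 = 50, which is even, yet N = 7 is odd, not even.

(⟸) Suppose N is even. Since 6 is even, 6N is even for every N, so 6N + 8 has the same parity as 8, which is even. Hence 6N + 8 is even.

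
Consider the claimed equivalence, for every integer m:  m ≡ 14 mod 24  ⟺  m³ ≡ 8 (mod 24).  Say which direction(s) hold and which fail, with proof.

(←) This fails: take m = 2. Then 2³ = 8 ≡ 8 (mod 24), yet 2 ≡ 2 (mod 24), not 14.

(→) Suppose m ≡ 14 mod 24. Write m = 24j + 14. Then (24j + 14)³ = 13824j³ + 24192j² + 14112j + 2744 = 24(576j³ + 1008j² + 588j + 114) + 8, so m³ ≡ 8 (mod 24).

Only the forward implication holds.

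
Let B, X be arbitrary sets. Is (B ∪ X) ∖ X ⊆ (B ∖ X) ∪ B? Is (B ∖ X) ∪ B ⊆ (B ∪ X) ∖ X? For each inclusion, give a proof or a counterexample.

(⊆) Let x ∈ (B ∪ X) ∖ X. Then x ∈ B and x ∉ X, from which x ∈ (B ∖ X) ∪ B.

(⊇) This inclusion fails. Take B = {1}, X = {1}; then 1 ∈ (B ∖ X) ∪ B but 1 ∉ (B ∪ X) ∖ X.

Only the forward inclusion holds.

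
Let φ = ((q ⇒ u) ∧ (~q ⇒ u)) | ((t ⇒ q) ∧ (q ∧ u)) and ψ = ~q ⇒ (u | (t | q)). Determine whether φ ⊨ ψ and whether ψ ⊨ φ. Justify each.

Forward direction. Assume the antecedent. If t is true, ~q ⇒ (u | (t | q)) reduces to true regardless of the other variables. If t is false, the antecedent forces (t = F, u = T, q = F) or (t = F, u = T, q = T), and ~q ⇒ (u | (t | q)) holds there. Either way ~q ⇒ (u | (t | q)) holds.

Converse. This fails. Under t = T, u = F, q = F, the left side is false but the right side is true.

(⇒) holds; (⇐) fails.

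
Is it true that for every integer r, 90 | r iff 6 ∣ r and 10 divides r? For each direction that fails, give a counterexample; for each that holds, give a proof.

(→) If 90 ∣ r, write r = 90q. Since 90 = 15·6, r = 6·(15q), so 6 ∣ r; and since 90 = 9·10, r = 10·(9q), so 10 ∣ r.

(←) This fails: take r = 30. Both 6 ∣ 30 and 10 ∣ 30, yet 30 is not a multiple of 90 (since 30 = 0·90 + 30), so 90 ∤ 30.

(⇒) holds; (⇐) fails.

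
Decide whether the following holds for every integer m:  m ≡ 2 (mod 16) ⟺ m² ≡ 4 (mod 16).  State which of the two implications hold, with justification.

Not equivalent: only (⇒) holds.

(⟸) This fails: take m = 6. Then 6² = 36 ≡ 4 (mod 16), yet 6 ≡ 6 (mod 16), not 2.

(⟹) Suppose m ≡ 2 (mod 16). Write m = 16j + 2. Then (16j + 2)² = 256j² + 64j + 4 = 16(16j² + 4j) + 4, so m² ≡ 4 (mod 16).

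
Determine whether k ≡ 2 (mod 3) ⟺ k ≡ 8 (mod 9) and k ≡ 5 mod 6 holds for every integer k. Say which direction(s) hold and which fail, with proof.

(⇐) If k ≡ 8 (mod 9) and k ≡ 5 (mod 6), then by the Chinese remainder theorem k ≡ 17 (mod 18). Since 17 ≡ 2 (mod 3) and 3 ∣ 18, we get k ≡ 2 (mod 3).

(⇒) This fails: k = 2 gives 2 ≡ 2 (mod 3) but 2 ≡ 2 (mod 9), so the conjunction on the right does not hold.

(⇒) fails; (⇐) holds.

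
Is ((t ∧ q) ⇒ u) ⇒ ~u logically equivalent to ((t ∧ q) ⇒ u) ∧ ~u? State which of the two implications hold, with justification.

Forward direction. This fails. Under u = F, q = T, t = T, the left side is true but the right side is false.

Converse. Assume the antecedent. If u is true, the antecedent cannot hold. If u is false, ((t ∧ q) ⇒ u) ⇒ ~u reduces to true regardless of the other variables. Either way ((t ∧ q) ⇒ u) ⇒ ~u holds.

The forward direction fails; the converse holds.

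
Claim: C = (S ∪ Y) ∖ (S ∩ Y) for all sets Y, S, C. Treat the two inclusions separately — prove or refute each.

Forward inclusion. This inclusion fails. Take Y = ∅, S = ∅, C = {1}; then 1 ∈ C but 1 ∉ (S ∪ Y) ∖ (S ∩ Y).

Reverse inclusion. This inclusion fails. Take Y = {1}, S = ∅, C = ∅; then 1 ∈ (S ∪ Y) ∖ (S ∩ Y) but 1 ∉ C.

Both inclusions fail.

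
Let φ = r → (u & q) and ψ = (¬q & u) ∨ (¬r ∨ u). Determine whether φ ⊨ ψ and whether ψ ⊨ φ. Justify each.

Only the forward direction holds.

(⟹) Assume the antecedent. If r is true, the antecedent forces (q = T, r = T, u = T), and (¬q & u) ∨ (¬r ∨ u) holds there. If r is false, (¬q & u) ∨ (¬r ∨ u) reduces to true regardless of the other variables. Either way (¬q & u) ∨ (¬r ∨ u) holds.

(⟸) This fails. Under q = F, r = T, u = T, the left side is false but the right side is true.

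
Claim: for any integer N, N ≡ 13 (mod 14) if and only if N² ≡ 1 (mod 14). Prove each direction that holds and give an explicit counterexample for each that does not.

Only the forward direction holds.

(→) Suppose N ≡ 13 (mod 14). Write N = 14j + 13. Then (14j + 13)² = 196j² + 364j + 169 = 14(14j² + 26j + 12) + 1, so N² ≡ 1 (mod 14).

(←) This fails: take N = 1. Then 1² = 1 ≡ 1 (mod 14), yet 1 ≡ 1 (mod 14), not 13.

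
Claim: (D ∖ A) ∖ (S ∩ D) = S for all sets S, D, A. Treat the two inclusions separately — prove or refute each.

(⊆) fails and (⊇) fails.

Forward inclusion. This inclusion fails. Take S = ∅, D = {1}, A = ∅; then 1 ∈ (D ∖ A) ∖ (S ∩ D) but 1 ∉ S.

Reverse inclusion. This inclusion fails. Take S = {1}, D = ∅, A = ∅; then 1 ∈ S but 1 ∉ (D ∖ A) ∖ (S ∩ D).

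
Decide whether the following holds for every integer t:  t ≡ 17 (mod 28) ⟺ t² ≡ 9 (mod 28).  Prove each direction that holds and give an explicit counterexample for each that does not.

(⇒) holds; (⇐) fails.

(⟹) Suppose t ≡ 17 (mod 28). Write t = 28j + 17. Then (28j + 17)² = 784j² + 952j + 289 = 28(28j² + 34j + 10) + 9, so t² ≡ 9 (mod 28).

(⟸) This fails: take t = 3. Then 3² = 9 ≡ 9 (mod 28), yet 3 ≡ 3 (mod 28), not 17.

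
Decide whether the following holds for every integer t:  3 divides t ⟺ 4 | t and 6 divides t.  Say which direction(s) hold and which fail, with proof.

Only the reverse direction holds.

(→) This fails: take t = 3. Certainly 3 ∣ 3, but 4 ∤ 3.

(←) Suppose 4 ∣ t and 6 ∣ t. Any common multiple of 4 and 6 is a multiple of their lcm; here lcm(4, 6) = 4·6/gcd(4, 6) = 24/2 = 12, so 12 ∣ t. Since 3 ∣ 12, it follows that 3 ∣ t.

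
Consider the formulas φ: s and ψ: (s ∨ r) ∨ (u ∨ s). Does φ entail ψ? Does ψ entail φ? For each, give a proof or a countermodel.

[⇐] This fails. Under r = T, u = F, s = F, the left side is false but the right side is true.

[⇒] Assume the antecedent. If r is true, (s ∨ r) ∨ (u ∨ s) reduces to true regardless of the other variables. If r is false, the antecedent forces (r = F, u = F, s = T) or (r = F, u = T, s = T), and (s ∨ r) ∨ (u ∨ s) holds there. Either way (s ∨ r) ∨ (u ∨ s) holds.

(⇒) holds; (⇐) fails.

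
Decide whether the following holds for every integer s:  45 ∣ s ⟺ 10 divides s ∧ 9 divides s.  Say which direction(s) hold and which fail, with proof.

(←) Suppose 10 ∣ s and 9 ∣ s. Any common multiple of 10 and 9 is a multiple of their lcm; here gcd(10, 9) = 1, so lcm(10, 9) = 10·9 = 90, so 90 ∣ s. Since 45 ∣ 90, it follows that 45 ∣ s.

(→) This fails: take s = 45. Certainly 45 ∣ 45, but 10 ∤ 45.

The forward direction fails; the converse holds.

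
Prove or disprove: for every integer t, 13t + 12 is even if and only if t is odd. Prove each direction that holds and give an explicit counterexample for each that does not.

Forward direction. This fails: t = 0 gives 13t + 12 = 12, which is even, but 0 is even, not odd.

Converse. This also fails: t = 1 is odd, but 13t + 12 = 25 is odd, not even.

Neither direction holds.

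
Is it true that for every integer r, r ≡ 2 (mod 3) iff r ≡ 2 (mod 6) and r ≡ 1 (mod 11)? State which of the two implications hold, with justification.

(⟸) If r ≡ 2 (mod 6) and r ≡ 1 (mod 11), then by the Chinese remainder theorem r ≡ 56 (mod 66). Since 56 ≡ 2 (mod 3) and 3 ∣ 66, we get r ≡ 2 (mod 3).

(⟹) This fails: r = 2 gives 2 ≡ 2 (mod 3) but 2 ≡ 2 (mod 11), so the conjunction on the right does not hold.

The forward direction fails; the converse holds.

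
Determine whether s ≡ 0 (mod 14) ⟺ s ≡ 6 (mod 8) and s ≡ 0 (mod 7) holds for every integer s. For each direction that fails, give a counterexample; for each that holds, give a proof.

The forward direction fails; the converse holds.

(⟹) This fails: s = 0 gives 0 ≡ 0 (mod 14) but 0 ≡ 0 (mod 8), so the conjunction on the right does not hold.

(⟸) Conversely, if s ≡ 6 (mod 8) and s ≡ 0 (mod 7), then by the Chinese remainder theorem s ≡ 14 (mod 56). Since 14 ≡ 0 (mod 14) and 14 ∣ 56, we get s ≡ 0 (mod 14).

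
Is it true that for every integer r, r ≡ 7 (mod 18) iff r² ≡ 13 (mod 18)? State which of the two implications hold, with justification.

Forward direction. Suppose r ≡ 7 (mod 18). Write r = 18j + 7. Then (18j + 7)² = 324j² + 252j + 49 = 18(18j² + 14j + 2) + 13, so r² ≡ 13 (mod 18).

Converse. This fails: take r = 11. Then 11² = 121 ≡ 13 (mod 18), yet 11 ≡ 11 (mod 18), not 7.

Only the forward direction holds.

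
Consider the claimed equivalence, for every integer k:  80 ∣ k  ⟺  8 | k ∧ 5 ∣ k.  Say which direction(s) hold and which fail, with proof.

(⟸) This fails: take k = 40. Both 8 ∣ 40 and 5 ∣ 40, yet 40 is not a multiple of 80 (since 40 = 0·80 + 40), so 80 ∤ 40.

(⟹) If 80 ∣ k, write k = 80q. Since 80 = 10·8, k = 8·(10q), so 8 ∣ k; and since 80 = 16·5, k = 5·(16q), so 5 ∣ k.

(⇒) holds; (⇐) fails.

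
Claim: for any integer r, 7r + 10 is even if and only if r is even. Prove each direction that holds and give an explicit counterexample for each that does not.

Both directions hold.

Forward direction. Suppose 7r + 10 is even. Since 7 is odd, 7r and r have the same parity, so 7r + 10 ≡ r + 10 (mod 2). As 10 is even, 7r + 10 is even exactly when r is even. Thus r is even.

Converse. Suppose r is even; write r = 2j. Then 7r + 10 = 7·(2j) + 10 = 2·7j + 10, which is even.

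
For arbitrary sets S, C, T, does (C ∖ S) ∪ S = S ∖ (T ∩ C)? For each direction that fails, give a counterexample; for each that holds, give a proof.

(⟸) Let x ∈ S ∖ (T ∩ C). Then either x ∈ S and x ∉ C, T; or x ∈ S ∩ C and x ∉ T; or x ∈ S ∩ T and x ∉ C. In each case x ∈ (C ∖ S) ∪ S, so S ∖ (T ∩ C) ⊆ (C ∖ S) ∪ S.

(⟹) This inclusion fails. Take S = ∅, C = {1}, T = ∅; then 1 ∈ (C ∖ S) ∪ S but 1 ∉ S ∖ (T ∩ C).

The sets are not equal: only the reverse inclusion holds.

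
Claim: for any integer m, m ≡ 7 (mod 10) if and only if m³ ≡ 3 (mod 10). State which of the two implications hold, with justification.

Both implications hold.

Forward direction. Suppose m ≡ 7 (mod 10). Write m = 10j + 7. Then (10j + 7)³ = 1000j³ + 2100j² + 1470j + 343 = 10(100j³ + 210j² + 147j + 34) + 3, so m³ ≡ 3 (mod 10).

Converse. For the converse, argue contrapositively. If m ≢ 7 (mod 10), then m is congruent to one of 0, 1, 2, 3, 4, 5, 6, 8, 9 modulo 10, and these give m³ ≡ 0, 1, 8, 7, 4, 5, 6, 2, 9 respectively — never 3.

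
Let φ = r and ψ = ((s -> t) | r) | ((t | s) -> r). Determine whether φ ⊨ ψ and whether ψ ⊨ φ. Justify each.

Only the forward implication holds.

(⟸) This fails. Under s = F, r = F, t = F, the left side is false but the right side is true.

(⟹) Assume the antecedent. If s is true, the antecedent forces (s = T, r = T, t = F) or (s = T, r = T, t = T), and the consequent holds there. If s is false, the consequent reduces to true regardless of the other variables. Either way the consequent holds.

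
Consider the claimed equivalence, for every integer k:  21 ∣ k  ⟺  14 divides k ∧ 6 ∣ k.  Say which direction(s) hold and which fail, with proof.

The forward direction fails; the converse holds.

(⇒) This fails: take k = 21. Certainly 21 ∣ 21, but 14 ∤ 21.

(⇐) Suppose 14 ∣ k and 6 ∣ k. Any common multiple of 14 and 6 is a multiple of their lcm; here lcm(14, 6) = 14·6/gcd(14, 6) = 84/2 = 42, so 42 ∣ k. Since 21 ∣ 42, it follows that 21 ∣ k.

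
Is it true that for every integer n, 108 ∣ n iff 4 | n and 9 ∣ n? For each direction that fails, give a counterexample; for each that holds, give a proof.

Only the forward direction holds.

(←) This fails: take n = 36. Both 4 ∣ 36 and 9 ∣ 36, yet 36 is not a multiple of 108 (since 36 = 0·108 + 36), so 108 ∤ 36.

(→) If 108 ∣ n, write n = 108q. Since 108 = 27·4, n = 4·(27q), so 4 ∣ n; and since 108 = 12·9, n = 9·(12q), so 9 ∣ n.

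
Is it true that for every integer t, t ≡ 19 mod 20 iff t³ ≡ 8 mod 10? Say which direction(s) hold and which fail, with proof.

(⇒) This fails: take t = 19. Then 19 ≡ 19 (mod 20), but 19³ = 6859 ≡ 9 (mod 10), not 8.

(⇐) This fails: take t = 2. Then 2³ = 8 ≡ 8 (mod 10), yet 2 ≡ 2 (mod 20), not 19.

(⇒) fails and (⇐) fails.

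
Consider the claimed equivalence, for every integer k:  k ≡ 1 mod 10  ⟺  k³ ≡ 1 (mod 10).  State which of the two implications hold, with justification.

(←) For the converse, argue contrapositively. If k ≢ 1 (mod 10), then k is congruent to one of 0, 2, 3, 4, 5, 6, 7, 8, 9 modulo 10, and these give k³ ≡ 0, 8, 7, 4, 5, 6, 3, 2, 9 respectively — never 1.

(→) Suppose k ≡ 1 mod 10. Write k = 10j + 1. Then (10j + 1)³ = 1000j³ + 300j² + 30j + 1 = 10(100j³ + 30j² + 3j) + 1, so k³ ≡ 1 (mod 10).

The biconditional holds.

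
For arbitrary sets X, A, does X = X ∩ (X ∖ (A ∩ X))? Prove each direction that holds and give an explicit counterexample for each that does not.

(⊆) fails; (⊇) holds.

(⟹) This inclusion fails. Take X = {1}, A = {1}; then 1 ∈ X but 1 ∉ X ∩ (X ∖ (A ∩ X)).

(⟸) Let x ∈ X ∩ (X ∖ (A ∩ X)). Then x ∈ X and x ∉ A, from which x ∈ X.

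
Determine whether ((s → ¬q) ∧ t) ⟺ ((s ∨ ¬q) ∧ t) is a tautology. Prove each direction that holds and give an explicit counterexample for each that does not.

(→) This fails. Under t = T, s = F, q = T, the left side is true but the right side is false.

(←) This fails. Under t = T, s = T, q = T, the left side is false but the right side is true.

Both directions fail.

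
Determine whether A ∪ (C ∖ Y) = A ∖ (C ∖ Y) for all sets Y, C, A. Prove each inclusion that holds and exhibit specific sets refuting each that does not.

Reverse inclusion. Let x ∈ A ∖ (C ∖ Y). Then either x ∈ A and x ∉ Y, C; or x ∈ Y ∩ A and x ∉ C; or x ∈ Y ∩ C ∩ A. In each case x ∈ A ∪ (C ∖ Y), so A ∖ (C ∖ Y) ⊆ A ∪ (C ∖ Y).

Forward inclusion. This inclusion fails. Take Y = ∅, C = {1}, A = ∅; then 1 ∈ A ∪ (C ∖ Y) but 1 ∉ A ∖ (C ∖ Y).

The sets are not equal: only the reverse inclusion holds.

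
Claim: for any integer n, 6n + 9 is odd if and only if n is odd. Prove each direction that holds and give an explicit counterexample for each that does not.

The forward direction fails; the converse holds.

(←) Suppose n is odd. Since 6 is even, 6n is even for every n, so 6n + 9 has the same parity as 9, which is odd. Hence 6n + 9 is odd.

(→) This fails: take n = 2. Then 6n + 9 = 21, which is odd, yet n = 2 is even, not odd.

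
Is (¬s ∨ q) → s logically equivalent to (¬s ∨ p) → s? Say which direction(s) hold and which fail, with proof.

The biconditional holds.

(→) Assume the antecedent. If p is true, the antecedent forces (p = T, s = T, q = F) or (p = T, s = T, q = T), and (¬s ∨ p) → s holds there. If p is false, the antecedent forces (p = F, s = T, q = F) or (p = F, s = T, q = T), and (¬s ∨ p) → s holds there. Either way (¬s ∨ p) → s holds.

(←) Assume the antecedent. If p is true, the antecedent forces (p = T, s = T, q = F) or (p = T, s = T, q = T), and (¬s ∨ q) → s holds there. If p is false, the antecedent forces (p = F, s = T, q = F) or (p = F, s = T, q = T), and (¬s ∨ q) → s holds there. Either way (¬s ∨ q) → s holds.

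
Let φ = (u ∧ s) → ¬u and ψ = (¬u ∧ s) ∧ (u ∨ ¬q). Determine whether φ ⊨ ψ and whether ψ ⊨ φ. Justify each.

(⇒) fails; (⇐) holds.

(⟹) This fails. Under s = F, u = F, q = F, the left side is true but the right side is false.

(⟸) Assume the antecedent. If s is true, the antecedent forces (s = T, u = F, q = F), and (u ∧ s) → ¬u holds there. If s is false, the antecedent cannot hold. Either way (u ∧ s) → ¬u holds.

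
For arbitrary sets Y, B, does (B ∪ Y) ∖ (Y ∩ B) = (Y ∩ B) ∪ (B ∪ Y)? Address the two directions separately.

Only the forward inclusion holds.

(⟹) Let x ∈ (B ∪ Y) ∖ (Y ∩ B). Then either x ∈ Y and x ∉ B; or x ∈ B and x ∉ Y. In each case x ∈ (Y ∩ B) ∪ (B ∪ Y), so (B ∪ Y) ∖ (Y ∩ B) ⊆ (Y ∩ B) ∪ (B ∪ Y).

(⟸) This inclusion fails. Take Y = {1}, B = {1}; then 1 ∈ (Y ∩ B) ∪ (B ∪ Y) but 1 ∉ (B ∪ Y) ∖ (Y ∩ B).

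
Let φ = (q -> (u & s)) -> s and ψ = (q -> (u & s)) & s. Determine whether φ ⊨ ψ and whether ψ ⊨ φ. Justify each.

Only the converse holds.

[⇒] This fails. Under q = T, u = F, s = F, the left side is true but the right side is false.

[⇐] Assume the antecedent. If q is true, (q -> (u & s)) -> s reduces to true regardless of the other variables. If q is false, the antecedent forces (q = F, u = F, s = T) or (q = F, u = T, s = T), and (q -> (u & s)) -> s holds there. Either way (q -> (u & s)) -> s holds.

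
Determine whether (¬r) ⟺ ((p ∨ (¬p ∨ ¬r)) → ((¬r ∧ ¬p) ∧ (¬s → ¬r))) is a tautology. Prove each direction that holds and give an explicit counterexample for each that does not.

Only the converse holds.

[⇒] This fails. Under p = T, r = F, s = F, the left side is true but the right side is false.

[⇐] Assume the antecedent. If p is true, the antecedent cannot hold. If p is false, the antecedent forces (p = F, r = F, s = F) or (p = F, r = F, s = T), and ¬r holds there. Either way ¬r holds.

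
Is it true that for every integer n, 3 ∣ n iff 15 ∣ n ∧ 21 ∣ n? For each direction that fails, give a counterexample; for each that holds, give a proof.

Converse. Suppose 15 ∣ n and 21 ∣ n. Any common multiple of 15 and 21 is a multiple of their lcm; here lcm(15, 21) = 15·21/gcd(15, 21) = 315/3 = 105, so 105 ∣ n. Since 3 ∣ 105, it follows that 3 ∣ n.

Forward direction. This fails: take n = 3. Certainly 3 ∣ 3, but 15 ∤ 3.

Only the reverse direction holds.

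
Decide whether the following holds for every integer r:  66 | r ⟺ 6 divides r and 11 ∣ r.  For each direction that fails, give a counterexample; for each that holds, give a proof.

Both directions hold; the statement is true.

Forward direction. If 66 ∣ r, write r = 66q. Since 66 = 11·6, r = 6·(11q), so 6 ∣ r; and since 66 = 6·11, r = 11·(6q), so 11 ∣ r.

Converse. Suppose 6 ∣ r and 11 ∣ r. Any common multiple of 6 and 11 is a multiple of their lcm; here gcd(6, 11) = 1, so lcm(6, 11) = 6·11 = 66, so 66 ∣ r.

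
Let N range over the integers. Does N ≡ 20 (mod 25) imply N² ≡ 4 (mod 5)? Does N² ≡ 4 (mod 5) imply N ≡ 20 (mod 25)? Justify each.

Neither implication holds.

Forward direction. This fails: take N = 20. Then 20 ≡ 20 (mod 25), but 20² = 400 ≡ 0 (mod 5), not 4.

Converse. This fails: take N = 2. Then 2² = 4 ≡ 4 (mod 5), yet 2 ≡ 2 (mod 25), not 20.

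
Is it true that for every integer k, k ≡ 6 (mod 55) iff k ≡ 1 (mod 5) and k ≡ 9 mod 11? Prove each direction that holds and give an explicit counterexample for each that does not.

Forward direction. This fails: k = 6 gives 6 ≡ 6 (mod 55) but 6 ≡ 6 (mod 11), so the conjunction on the right does not hold.

Converse. This fails: k = 31 satisfies both congruences on the right (31 ≡ 1 mod 5 and 31 ≡ 9 mod 11) yet 31 ≡ 31 (mod 55), not 6.

Both directions fail.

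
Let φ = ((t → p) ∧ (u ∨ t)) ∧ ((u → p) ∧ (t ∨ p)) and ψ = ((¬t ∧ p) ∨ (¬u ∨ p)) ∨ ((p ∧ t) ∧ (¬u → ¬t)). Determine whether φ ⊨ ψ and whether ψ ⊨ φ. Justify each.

[⇒] Assume the antecedent. If p is true, the consequent reduces to true regardless of the other variables. If p is false, the antecedent cannot hold. Either way the consequent holds.

[⇐] This fails. Under p = F, t = F, u = F, the left side is false but the right side is true.

(⇒) holds; (⇐) fails.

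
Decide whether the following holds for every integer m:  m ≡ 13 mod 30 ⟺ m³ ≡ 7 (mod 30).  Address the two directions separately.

The biconditional holds.

(⟸) Suppose m³ ≡ 7 (mod 30). The only residue r in {0, …, 29} with r³ ≡ 7 (mod 30) is r = 13, so m ≡ 13 (mod 30).

(⟹) Suppose m ≡ 13 mod 30. Write m = 30j + 13. Then (30j + 13)³ = 27000j³ + 35100j² + 15210j + 2197 = 30(900j³ + 1170j² + 507j + 73) + 7, so m³ ≡ 7 (mod 30).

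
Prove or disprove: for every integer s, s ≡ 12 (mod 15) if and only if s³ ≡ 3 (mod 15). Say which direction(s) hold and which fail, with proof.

(⇒) Suppose s ≡ 12 (mod 15). Write s = 15j + 12. Then (15j + 12)³ = 3375j³ + 8100j² + 6480j + 1728 = 15(225j³ + 540j² + 432j + 115) + 3, so s³ ≡ 3 (mod 15).

(⇐) Conversely, suppose s³ ≡ 3 (mod 15). The only residue r in {0, …, 14} with r³ ≡ 3 (mod 15) is r = 12, so s ≡ 12 (mod 15).

Both directions hold.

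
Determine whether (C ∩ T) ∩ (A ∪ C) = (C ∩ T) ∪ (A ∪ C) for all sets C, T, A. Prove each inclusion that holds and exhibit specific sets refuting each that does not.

(⊇) This inclusion fails. Take C = {1}, T = ∅, A = ∅; then 1 ∈ (C ∩ T) ∪ (A ∪ C) but 1 ∉ (C ∩ T) ∩ (A ∪ C).

(⊆) Let x ∈ (C ∩ T) ∩ (A ∪ C). Then either x ∈ C ∩ T and x ∉ A; or x ∈ C ∩ T ∩ A. In each case x ∈ (C ∩ T) ∪ (A ∪ C), so (C ∩ T) ∩ (A ∪ C) ⊆ (C ∩ T) ∪ (A ∪ C).

(⊆) holds; (⊇) fails.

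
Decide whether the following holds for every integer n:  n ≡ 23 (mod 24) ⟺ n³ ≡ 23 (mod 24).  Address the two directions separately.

[⇒] Suppose n ≡ 23 (mod 24). Write n = 24j + 23. Then (24j + 23)³ = 13824j³ + 39744j² + 38088j + 12167 = 24(576j³ + 1656j² + 1587j + 506) + 23, so n³ ≡ 23 (mod 24).

[⇐] Conversely, suppose n³ ≡ 23 (mod 24). The only residue r in {0, …, 23} with r³ ≡ 23 (mod 24) is r = 23, so n ≡ 23 (mod 24).

Both implications hold.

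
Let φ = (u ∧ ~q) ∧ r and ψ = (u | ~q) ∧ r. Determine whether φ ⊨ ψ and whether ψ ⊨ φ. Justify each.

(⟹) Assume the antecedent. If q is true, the antecedent cannot hold. If q is false, the antecedent forces (q = F, u = T, r = T), and (u | ~q) ∧ r holds there. Either way (u | ~q) ∧ r holds.

(⟸) This fails. Under q = F, u = F, r = T, the left side is false but the right side is true.

Only the forward direction holds.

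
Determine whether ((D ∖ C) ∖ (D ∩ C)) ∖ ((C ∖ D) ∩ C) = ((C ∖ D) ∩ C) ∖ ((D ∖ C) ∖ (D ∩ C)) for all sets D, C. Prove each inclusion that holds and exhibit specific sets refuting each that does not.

(⊆) fails and (⊇) fails.

Forward inclusion. This inclusion fails. Take D = {1}, C = ∅; then 1 ∈ ((D ∖ C) ∖ (D ∩ C)) ∖ ((C ∖ D) ∩ C) but 1 ∉ ((C ∖ D) ∩ C) ∖ ((D ∖ C) ∖ (D ∩ C)).

Reverse inclusion. This inclusion fails. Take D = ∅, C = {1}; then 1 ∈ ((C ∖ D) ∩ C) ∖ ((D ∖ C) ∖ (D ∩ C)) but 1 ∉ ((D ∖ C) ∖ (D ∩ C)) ∖ ((C ∖ D) ∩ C).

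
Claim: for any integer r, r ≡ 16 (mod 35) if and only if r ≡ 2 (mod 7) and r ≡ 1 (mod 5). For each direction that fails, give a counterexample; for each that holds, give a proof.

Equivalent; both directions hold.

(⟹) Suppose r ≡ 16 (mod 35); write r = 35j + 16. Since 7 ∣ 35, reducing mod 7 gives r ≡ 16 ≡ 2 (mod 7); since 5 ∣ 35, reducing mod 5 gives r ≡ 16 ≡ 1 (mod 5).

(⟸) Conversely, if r ≡ 2 (mod 7) and r ≡ 1 (mod 5), then by the Chinese remainder theorem r ≡ 16 (mod 35). This is exactly r ≡ 16 (mod 35).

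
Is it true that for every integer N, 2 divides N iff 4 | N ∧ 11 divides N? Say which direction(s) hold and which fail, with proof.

(⇒) fails; (⇐) holds.

(⟸) Suppose 4 ∣ N and 11 ∣ N. Any common multiple of 4 and 11 is a multiple of their lcm; here gcd(4, 11) = 1, so lcm(4, 11) = 4·11 = 44, so 44 ∣ N. Since 2 ∣ 44, it follows that 2 ∣ N.

(⟹) This fails: take N = 2. Certainly 2 ∣ 2, but 4 ∤ 2.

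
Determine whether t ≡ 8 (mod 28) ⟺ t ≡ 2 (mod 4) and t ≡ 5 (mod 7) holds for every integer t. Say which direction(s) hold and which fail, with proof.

Neither direction holds.

[⇒] This fails: t = 8 gives 8 ≡ 8 (mod 28) but 8 ≡ 0 (mod 4), so the conjunction on the right does not hold.

[⇐] This fails: t = 26 satisfies both congruences on the right (26 ≡ 2 mod 4 and 26 ≡ 5 mod 7) yet 26 ≡ 26 (mod 28), not 8.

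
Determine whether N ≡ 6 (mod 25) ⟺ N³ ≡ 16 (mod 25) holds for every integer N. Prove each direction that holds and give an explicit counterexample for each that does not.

Both implications hold.

(→) Suppose N ≡ 6 (mod 25). Write N = 25j + 6. Then (25j + 6)³ = 15625j³ + 11250j² + 2700j + 216 = 25(625j³ + 450j² + 108j + 8) + 16, so N³ ≡ 16 (mod 25).

(←) Conversely, suppose N³ ≡ 16 (mod 25). The only residue r in {0, …, 24} with r³ ≡ 16 (mod 25) is r = 6, so N ≡ 6 (mod 25).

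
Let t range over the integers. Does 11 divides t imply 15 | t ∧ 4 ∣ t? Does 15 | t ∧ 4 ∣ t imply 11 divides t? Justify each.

Neither implication holds.

(⟹) This fails: take t = 11. Certainly 11 ∣ 11, but 15 ∤ 11.

(⟸) This fails: take t = 60. Both 15 ∣ 60 and 4 ∣ 60, yet 60 is not a multiple of 11 (since 60 = 5·11 + 5), so 11 ∤ 60.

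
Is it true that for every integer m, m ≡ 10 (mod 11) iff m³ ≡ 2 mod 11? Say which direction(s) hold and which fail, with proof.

Neither implication holds.

Forward direction. This fails: take m = 10. Then 10 ≡ 10 (mod 11), but 10³ = 1000 ≡ 10 (mod 11), not 2.

Converse. This fails: take m = 7. Then 7³ = 343 ≡ 2 (mod 11), yet 7 ≡ 7 (mod 11), not 10.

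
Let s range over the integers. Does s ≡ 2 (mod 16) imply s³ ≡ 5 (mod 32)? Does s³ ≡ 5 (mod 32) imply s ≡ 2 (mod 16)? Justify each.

Neither direction holds.

[⇒] This fails: take s = 2. Then 2 ≡ 2 (mod 16), but 2³ = 8 ≡ 8 (mod 32), not 5.

[⇐] This fails: take s = 29. Then 29³ = 24389 ≡ 5 (mod 32), yet 29 ≡ 13 (mod 16), not 2.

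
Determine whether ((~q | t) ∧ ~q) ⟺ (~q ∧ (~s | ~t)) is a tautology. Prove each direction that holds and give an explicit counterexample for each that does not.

Not equivalent: only (⇐) holds.

(⟹) This fails. Under t = T, s = T, q = F, the left side is true but the right side is false.

(⟸) Assume the antecedent. If t is true, the antecedent forces (t = T, s = F, q = F), and (~q | t) ∧ ~q holds there. If t is false, the antecedent forces (t = F, s = F, q = F) or (t = F, s = T, q = F), and (~q | t) ∧ ~q holds there. Either way (~q | t) ∧ ~q holds.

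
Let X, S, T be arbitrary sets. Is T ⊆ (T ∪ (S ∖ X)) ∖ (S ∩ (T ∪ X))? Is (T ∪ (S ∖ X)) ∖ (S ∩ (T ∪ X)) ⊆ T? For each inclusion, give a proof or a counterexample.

Forward inclusion. This inclusion fails. Take X = ∅, S = {1}, T = {1}; then 1 ∈ T but 1 ∉ (T ∪ (S ∖ X)) ∖ (S ∩ (T ∪ X)).

Reverse inclusion. This inclusion fails. Take X = ∅, S = {1}, T = ∅; then 1 ∈ (T ∪ (S ∖ X)) ∖ (S ∩ (T ∪ X)) but 1 ∉ T.

Neither inclusion holds.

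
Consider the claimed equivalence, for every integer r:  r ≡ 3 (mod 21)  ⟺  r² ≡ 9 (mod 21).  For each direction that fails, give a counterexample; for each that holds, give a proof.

Only the forward direction holds.

Forward direction. Suppose r ≡ 3 (mod 21). Write r = 21j + 3. Then (21j + 3)² = 441j² + 126j + 9 = 21(21j² + 6j) + 9, so r² ≡ 9 (mod 21).

Converse. This fails: take r = 18. Then 18² = 324 ≡ 9 (mod 21), yet 18 ≡ 18 (mod 21), not 3.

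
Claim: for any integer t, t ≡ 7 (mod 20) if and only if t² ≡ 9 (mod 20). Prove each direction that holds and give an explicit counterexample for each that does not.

[⇒] Suppose t ≡ 7 (mod 20). Write t = 20j + 7. Then (20j + 7)² = 400j² + 280j + 49 = 20(20j² + 14j + 2) + 9, so t² ≡ 9 (mod 20).

[⇐] This fails: take t = 3. Then 3² = 9 ≡ 9 (mod 20), yet 3 ≡ 3 (mod 20), not 7.

Not equivalent: only (⇒) holds.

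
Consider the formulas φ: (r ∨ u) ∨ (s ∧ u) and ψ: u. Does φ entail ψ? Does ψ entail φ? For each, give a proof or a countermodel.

Only the reverse direction holds.

(⟸) Assume the antecedent. If s is true, the antecedent forces (s = T, r = F, u = T) or (s = T, r = T, u = T), and (r ∨ u) ∨ (s ∧ u) holds there. If s is false, the antecedent forces (s = F, r = F, u = T) or (s = F, r = T, u = T), and (r ∨ u) ∨ (s ∧ u) holds there. Either way (r ∨ u) ∨ (s ∧ u) holds.

(⟹) This fails. Under s = F, r = T, u = F, the left side is true but the right side is false.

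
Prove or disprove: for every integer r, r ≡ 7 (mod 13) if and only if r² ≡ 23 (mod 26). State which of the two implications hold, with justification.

Neither direction holds.

(⇒) This fails: take r = 20. Then 20 ≡ 7 (mod 13), but 20² = 400 ≡ 10 (mod 26), not 23.

(⇐) This fails: take r = 19. Then 19² = 361 ≡ 23 (mod 26), yet 19 ≡ 6 (mod 13), not 7.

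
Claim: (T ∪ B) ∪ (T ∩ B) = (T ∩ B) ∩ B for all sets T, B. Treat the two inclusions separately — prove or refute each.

(⟸) Let x ∈ (T ∩ B) ∩ B. Then x ∈ T ∩ B, from which x ∈ (T ∪ B) ∪ (T ∩ B).

(⟹) This inclusion fails. Take T = {1}, B = ∅; then 1 ∈ (T ∪ B) ∪ (T ∩ B) but 1 ∉ (T ∩ B) ∩ B.

(⊆) fails; (⊇) holds.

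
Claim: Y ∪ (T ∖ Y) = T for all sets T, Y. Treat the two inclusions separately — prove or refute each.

Forward inclusion. This inclusion fails. Take T = ∅, Y = {1}; then 1 ∈ Y ∪ (T ∖ Y) but 1 ∉ T.

Reverse inclusion. Let x ∈ T. Then either x ∈ T and x ∉ Y; or x ∈ T ∩ Y. In each case x ∈ Y ∪ (T ∖ Y), so T ⊆ Y ∪ (T ∖ Y).

Only the reverse inclusion holds.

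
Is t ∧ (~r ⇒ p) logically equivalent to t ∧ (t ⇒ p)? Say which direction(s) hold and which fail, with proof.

(→) This fails. Under t = T, r = T, p = F, the left side is true but the right side is false.

(←) Assume the antecedent. If t is true, the antecedent forces (t = T, r = F, p = T) or (t = T, r = T, p = T), and t ∧ (~r ⇒ p) holds there. If t is false, the antecedent cannot hold. Either way t ∧ (~r ⇒ p) holds.

Only the reverse direction holds.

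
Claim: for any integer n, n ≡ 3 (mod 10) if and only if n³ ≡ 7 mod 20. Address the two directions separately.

Not equivalent: only (⇐) holds.

(⇒) This fails: take n = 13. Then 13 ≡ 3 (mod 10), but 13³ = 2197 ≡ 17 (mod 20), not 7.

(⇐) Conversely, the residues r modulo 20 with r³ ≡ 7 (mod 20) are exactly {3}, and each is ≡ 3 (mod 10).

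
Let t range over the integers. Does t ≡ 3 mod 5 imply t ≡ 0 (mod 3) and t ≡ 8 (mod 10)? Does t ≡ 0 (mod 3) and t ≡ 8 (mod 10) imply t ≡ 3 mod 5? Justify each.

Forward direction. This fails: t = 3 gives 3 ≡ 3 (mod 5) but 3 ≡ 3 (mod 10), so the conjunction on the right does not hold.

Converse. If t ≡ 0 (mod 3) and t ≡ 8 (mod 10), then by the Chinese remainder theorem t ≡ 18 (mod 30). Since 18 ≡ 3 (mod 5) and 5 ∣ 30, we get t ≡ 3 (mod 5).

Only the reverse direction holds.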